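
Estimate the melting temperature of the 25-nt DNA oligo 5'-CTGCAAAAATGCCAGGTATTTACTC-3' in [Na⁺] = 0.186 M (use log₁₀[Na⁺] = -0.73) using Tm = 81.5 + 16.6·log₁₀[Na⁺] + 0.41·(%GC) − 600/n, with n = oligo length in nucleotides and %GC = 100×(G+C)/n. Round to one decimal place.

61.8°C

Length n = 25. Base counts: A=8, C=6, G=4, T=7
G+C = 10, so %GC = 10/25 × 100 = 40%
Salt term: 16.6 × (-0.73) = -12.118
GC term: 0.41 × 40 = 16.4; length term: −600/25 = −24
Tm = 81.5 + (-12.118) + 16.4 − 24 = 61.782 → 61.8°C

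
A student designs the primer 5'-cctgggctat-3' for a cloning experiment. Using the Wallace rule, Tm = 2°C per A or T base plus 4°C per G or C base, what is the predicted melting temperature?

32°C

A=1, G=3, T=3, C=3
So N_AT = 4 and N_GC = 6.
Tm = 2(4) + 4(6) = 8 + 24 = 32°C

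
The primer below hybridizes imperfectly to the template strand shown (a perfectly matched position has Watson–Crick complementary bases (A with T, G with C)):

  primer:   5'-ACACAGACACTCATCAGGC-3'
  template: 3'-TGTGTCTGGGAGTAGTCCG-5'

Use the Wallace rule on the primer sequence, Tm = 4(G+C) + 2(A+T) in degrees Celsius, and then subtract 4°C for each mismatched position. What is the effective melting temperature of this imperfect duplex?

Primer base counts: A=7, T=2, G=3, C=7 → A+T=9, G+C=10
Perfect-match Tm = 2(9) + 4(10) = 18 + 40 = 58°C
Mismatches (positions where the bases are not complementary): 1 (at position 9)
Effective Tm = 58 − 1×4 = 58 − 4 = 54°C

54°C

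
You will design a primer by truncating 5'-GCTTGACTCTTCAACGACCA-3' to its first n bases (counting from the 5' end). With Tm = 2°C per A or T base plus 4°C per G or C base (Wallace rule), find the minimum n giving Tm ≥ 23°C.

n = 8

First 7 bases: GCTTGAC → Tm = 22°C (< 23°C)
First 8 bases: GCTTGACT → Tm = 24°C (≥ 23°C)
Since every base adds ≥2°C, Tm only increases with n, so the threshold is first crossed at n = 8.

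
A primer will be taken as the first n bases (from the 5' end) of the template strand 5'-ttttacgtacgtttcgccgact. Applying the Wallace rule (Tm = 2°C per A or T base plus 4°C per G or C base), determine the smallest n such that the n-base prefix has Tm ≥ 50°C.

First 17 bases: TTTTACGTACGTTTCGC → Tm = 48°C (< 50°C)
First 18 bases: TTTTACGTACGTTTCGCC → Tm = 52°C (≥ 50°C)
Since every base adds ≥2°C, Tm only increases with n, so the threshold is first crossed at n = 18.

n = 18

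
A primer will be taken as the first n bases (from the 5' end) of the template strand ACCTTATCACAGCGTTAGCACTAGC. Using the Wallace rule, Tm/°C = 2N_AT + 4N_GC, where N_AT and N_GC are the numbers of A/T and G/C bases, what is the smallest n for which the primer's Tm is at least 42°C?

n = 14

First 13 bases: ACCTTATCACAGC → Tm = 38°C (< 42°C)
First 14 bases: ACCTTATCACAGCG → Tm = 42°C (≥ 42°C)
Each additional base adds 2°C (A/T) or 4°C (G/C), so Tm is non-decreasing in n; n = 14 is the first length to reach 42°C.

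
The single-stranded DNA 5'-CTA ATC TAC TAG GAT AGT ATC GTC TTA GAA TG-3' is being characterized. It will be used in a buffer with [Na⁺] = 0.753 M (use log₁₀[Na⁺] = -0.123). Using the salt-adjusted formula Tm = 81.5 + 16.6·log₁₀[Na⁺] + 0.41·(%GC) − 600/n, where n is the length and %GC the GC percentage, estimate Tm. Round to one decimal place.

Length n = 32. Scanning the sequence gives C=5, A=10, T=11, G=6.
G+C = 11, so %GC = 11/32 × 100 = 34.375%
Salt term: 16.6 × (-0.123) = -2.042
GC term: 0.41 × 34.375 = 14.094; length term: −600/32 = −18.75
Tm = 81.5 + (-2.042) + 14.094 − 18.75 = 74.802 → 74.8°C

74.8°C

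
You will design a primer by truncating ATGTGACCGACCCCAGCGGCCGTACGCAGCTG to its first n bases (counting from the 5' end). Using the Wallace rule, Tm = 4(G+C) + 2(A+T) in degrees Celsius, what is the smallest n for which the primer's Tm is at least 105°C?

First 31 bases: ATGTGACCGACCCCAGCGGCCGTACGCAGCT → Tm = 104°C (< 105°C)
First 32 bases: ATGTGACCGACCCCAGCGGCCGTACGCAGCTG → Tm = 108°C (≥ 105°C)
Since every base adds ≥2°C, Tm only increases with n, so the threshold is first crossed at n = 32.

n = 32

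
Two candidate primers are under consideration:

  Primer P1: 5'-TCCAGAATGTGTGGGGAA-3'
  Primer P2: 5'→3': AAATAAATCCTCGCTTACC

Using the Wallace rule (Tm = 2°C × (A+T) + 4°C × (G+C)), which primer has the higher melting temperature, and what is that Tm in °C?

Primer P1: A+T=9, G+C=9 → Tm = 2(9)+4(9) = 54°C
Primer P2: A+T=12, G+C=7 → Tm = 2(12)+4(7) = 52°C
54°C vs 52°C → primer P1 is higher.

Primer P1, 54°C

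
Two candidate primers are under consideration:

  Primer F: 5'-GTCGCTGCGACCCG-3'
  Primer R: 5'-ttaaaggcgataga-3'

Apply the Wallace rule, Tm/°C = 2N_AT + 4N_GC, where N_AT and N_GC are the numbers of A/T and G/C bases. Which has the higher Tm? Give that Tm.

Primer F, 50°C

Primer F: A+T=3, G+C=11 → Tm = 2(3)+4(11) = 50°C
Primer R: A+T=9, G+C=5 → Tm = 2(9)+4(5) = 38°C
50°C vs 38°C → primer F is higher.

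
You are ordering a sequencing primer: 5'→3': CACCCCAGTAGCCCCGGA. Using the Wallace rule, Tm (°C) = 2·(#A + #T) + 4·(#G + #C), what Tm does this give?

A=4, G=4, C=9, T=1
A+T = 5, G+C = 13
Tm = 2×5 + 4×13 = 62°C

62°C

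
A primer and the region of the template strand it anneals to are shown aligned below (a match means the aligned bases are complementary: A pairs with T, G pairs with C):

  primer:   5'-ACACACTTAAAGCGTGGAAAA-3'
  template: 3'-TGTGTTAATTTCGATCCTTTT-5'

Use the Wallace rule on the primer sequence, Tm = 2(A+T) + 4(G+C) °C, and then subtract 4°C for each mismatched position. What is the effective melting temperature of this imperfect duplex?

46°C

Primer base counts: A=10, T=3, G=4, C=4 → A+T=13, G+C=8
Perfect-match Tm = 2(13) + 4(8) = 26 + 32 = 58°C
Mismatches (positions where the bases are not complementary): 3 (at positions 6, 14, 15)
Effective Tm = 58 − 3×4 = 58 − 12 = 46°C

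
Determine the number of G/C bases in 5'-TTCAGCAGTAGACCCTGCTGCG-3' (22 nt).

Scanning the sequence gives A=4, C=7, G=6, T=5.
Total G or C: 6 + 7 = 13

13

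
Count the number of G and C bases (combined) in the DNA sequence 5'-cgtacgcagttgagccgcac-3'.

C=7, A=4, G=6, T=3
G+C = 6 + 7 = 13

13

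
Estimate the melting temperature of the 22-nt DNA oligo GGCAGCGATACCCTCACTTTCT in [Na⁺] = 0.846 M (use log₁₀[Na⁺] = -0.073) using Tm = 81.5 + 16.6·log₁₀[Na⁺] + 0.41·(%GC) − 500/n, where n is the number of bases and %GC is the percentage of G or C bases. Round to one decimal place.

Length n = 22. Counting bases: A=4, C=8, T=6, G=4
G+C = 12, so %GC = 12/22 × 100 = 54.545%
Salt term: 16.6 × (-0.073) = -1.212
GC term: 0.41 × 54.545 = 22.363; length term: −500/22 = −22.727
Tm = 81.5 + (-1.212) + 22.363 − 22.727 = 79.924 → 79.9°C

79.9°C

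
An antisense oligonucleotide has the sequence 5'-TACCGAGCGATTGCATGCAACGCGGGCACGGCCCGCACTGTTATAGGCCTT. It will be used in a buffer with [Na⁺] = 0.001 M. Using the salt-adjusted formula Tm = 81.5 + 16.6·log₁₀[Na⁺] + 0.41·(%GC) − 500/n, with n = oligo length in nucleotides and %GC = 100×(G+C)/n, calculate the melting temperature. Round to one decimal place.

Length n = 51. Counting bases: A=10, G=15, T=10, C=16
G+C = 31, so %GC = 31/51 × 100 = 60.784%
Salt term: 16.6 × (-3) = -49.8
GC term: 0.41 × 60.784 = 24.921; length term: −500/51 = −9.804
Tm = 81.5 + (-49.8) + 24.921 − 9.804 = 46.817 → 46.8°C

46.8°C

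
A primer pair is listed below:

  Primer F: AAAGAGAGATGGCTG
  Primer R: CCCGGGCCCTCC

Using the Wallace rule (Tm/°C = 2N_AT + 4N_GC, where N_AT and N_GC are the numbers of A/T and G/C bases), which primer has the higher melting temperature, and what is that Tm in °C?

Primer R, 46°C

Primer F: A+T=8, G+C=7 → Tm = 2(8)+4(7) = 44°C
Primer R: A+T=1, G+C=11 → Tm = 2(1)+4(11) = 46°C
44°C vs 46°C → primer R is higher.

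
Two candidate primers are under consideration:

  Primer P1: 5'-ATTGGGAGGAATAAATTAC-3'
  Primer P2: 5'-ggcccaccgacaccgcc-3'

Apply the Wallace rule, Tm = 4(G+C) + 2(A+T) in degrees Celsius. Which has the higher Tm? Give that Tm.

Primer P2, 62°C

Primer P1: A+T=13, G+C=6 → Tm = 2(13)+4(6) = 50°C
Primer P2: A+T=3, G+C=14 → Tm = 2(3)+4(14) = 62°C
50°C vs 62°C → primer P2 is higher.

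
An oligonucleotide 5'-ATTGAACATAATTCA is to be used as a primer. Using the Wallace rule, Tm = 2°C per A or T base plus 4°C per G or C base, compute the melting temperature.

Counting bases: T=5, A=7, G=1, C=2
AT pairs contribute 12, GC pairs contribute 3.
Tm = 4·3 + 2·12 = 12 + 24 = 36°C

36°C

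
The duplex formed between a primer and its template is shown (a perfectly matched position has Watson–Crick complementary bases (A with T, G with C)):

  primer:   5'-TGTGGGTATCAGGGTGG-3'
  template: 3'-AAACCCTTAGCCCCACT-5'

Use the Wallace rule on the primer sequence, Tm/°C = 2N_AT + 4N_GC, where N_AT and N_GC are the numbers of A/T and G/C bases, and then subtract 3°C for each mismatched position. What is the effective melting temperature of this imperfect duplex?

Primer base counts: A=2, T=5, G=9, C=1 → A+T=7, G+C=10
Perfect-match Tm = 2(7) + 4(10) = 14 + 40 = 54°C
Mismatches (positions where the bases are not complementary): 4 (at positions 2, 7, 11, 17)
Effective Tm = 54 − 4×3 = 54 − 12 = 42°C

42°C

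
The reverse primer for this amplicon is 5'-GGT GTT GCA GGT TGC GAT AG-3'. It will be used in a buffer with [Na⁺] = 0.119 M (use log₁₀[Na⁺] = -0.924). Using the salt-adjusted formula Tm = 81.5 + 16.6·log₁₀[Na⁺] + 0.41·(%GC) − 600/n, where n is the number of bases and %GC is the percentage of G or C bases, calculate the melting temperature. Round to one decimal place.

Length n = 20. Counting bases: T=6, G=9, C=2, A=3
G+C = 11, so %GC = 11/20 × 100 = 55%
Salt term: 16.6 × (-0.924) = -15.338
GC term: 0.41 × 55 = 22.55; length term: −600/20 = −30
Tm = 81.5 + (-15.338) + 22.55 − 30 = 58.712 → 58.7°C

58.7°C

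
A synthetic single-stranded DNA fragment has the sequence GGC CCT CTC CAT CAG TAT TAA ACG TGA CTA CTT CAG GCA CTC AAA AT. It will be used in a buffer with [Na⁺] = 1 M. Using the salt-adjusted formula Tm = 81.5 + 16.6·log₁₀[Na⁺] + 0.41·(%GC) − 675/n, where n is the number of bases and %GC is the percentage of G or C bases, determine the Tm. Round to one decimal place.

Length n = 47. Counting bases: T=12, A=14, C=14, G=7
G+C = 21, so %GC = 21/47 × 100 = 44.681%
Salt term: 16.6 × (0) = 0
GC term: 0.41 × 44.681 = 18.319; length term: −675/47 = −14.362
Tm = 81.5 + (0) + 18.319 − 14.362 = 85.457 → 85.5°C

85.5°C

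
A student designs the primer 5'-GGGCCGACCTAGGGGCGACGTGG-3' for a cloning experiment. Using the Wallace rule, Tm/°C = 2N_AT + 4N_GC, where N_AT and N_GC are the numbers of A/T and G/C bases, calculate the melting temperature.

Counting bases: C=6, G=12, T=2, A=3
So N_AT = 5 and N_GC = 18.
Tm = 4·18 + 2·5 = 72 + 10 = 82°C

82°C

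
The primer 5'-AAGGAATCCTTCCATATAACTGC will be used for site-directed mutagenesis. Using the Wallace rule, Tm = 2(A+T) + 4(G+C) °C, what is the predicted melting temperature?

Scanning the sequence gives G=3, T=6, C=6, A=8.
A+T = 14, G+C = 9
Tm = 2×14 + 4×9 = 64°C

64°C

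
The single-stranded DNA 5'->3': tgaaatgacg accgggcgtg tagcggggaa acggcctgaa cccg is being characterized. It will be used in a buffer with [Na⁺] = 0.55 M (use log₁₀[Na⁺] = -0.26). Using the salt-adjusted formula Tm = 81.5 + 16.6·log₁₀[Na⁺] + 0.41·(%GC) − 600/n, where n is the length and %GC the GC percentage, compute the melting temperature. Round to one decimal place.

89.6°C

Length n = 44. G=17, A=11, T=5, C=11
G+C = 28, so %GC = 28/44 × 100 = 63.636%
Salt term: 16.6 × (-0.26) = -4.316
GC term: 0.41 × 63.636 = 26.091; length term: −600/44 = −13.636
Tm = 81.5 + (-4.316) + 26.091 − 13.636 = 89.639 → 89.6°C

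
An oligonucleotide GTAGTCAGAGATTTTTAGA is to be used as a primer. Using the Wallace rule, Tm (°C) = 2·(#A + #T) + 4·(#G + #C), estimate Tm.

50°C

Scanning the sequence gives T=7, C=1, G=5, A=6.
So N_AT = 13 and N_GC = 6.
Tm = 2×13 + 4×6 = 50°C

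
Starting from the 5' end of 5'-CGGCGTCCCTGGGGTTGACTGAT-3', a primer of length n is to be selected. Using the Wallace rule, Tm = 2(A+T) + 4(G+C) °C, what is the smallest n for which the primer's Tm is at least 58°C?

First 16 bases: CGGCGTCCCTGGGGTT → Tm = 56°C (< 58°C)
First 17 bases: CGGCGTCCCTGGGGTTG → Tm = 60°C (≥ 58°C)
Each additional base adds 2°C (A/T) or 4°C (G/C), so Tm is non-decreasing in n; n = 17 is the first length to reach 58°C.

n = 17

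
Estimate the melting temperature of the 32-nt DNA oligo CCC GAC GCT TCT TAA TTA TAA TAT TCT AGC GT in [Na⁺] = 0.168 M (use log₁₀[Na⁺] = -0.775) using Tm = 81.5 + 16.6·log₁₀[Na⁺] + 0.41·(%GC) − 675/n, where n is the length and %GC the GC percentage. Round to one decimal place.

62.9°C

Length n = 32. A=8, T=12, C=8, G=4
G+C = 12, so %GC = 12/32 × 100 = 37.5%
Salt term: 16.6 × (-0.775) = -12.865
GC term: 0.41 × 37.5 = 15.375; length term: −675/32 = −21.094
Tm = 81.5 + (-12.865) + 15.375 − 21.094 = 62.916 → 62.9°C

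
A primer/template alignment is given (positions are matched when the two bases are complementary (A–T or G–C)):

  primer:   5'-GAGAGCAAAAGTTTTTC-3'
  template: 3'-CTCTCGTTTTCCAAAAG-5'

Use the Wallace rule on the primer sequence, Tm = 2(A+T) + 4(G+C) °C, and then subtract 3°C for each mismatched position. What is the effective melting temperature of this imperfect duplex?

Primer base counts: A=6, T=5, G=4, C=2 → A+T=11, G+C=6
Perfect-match Tm = 2(11) + 4(6) = 22 + 24 = 46°C
Mismatches (positions where the bases are not complementary): 1 (at position 12)
Effective Tm = 46 − 1×3 = 46 − 3 = 43°C

43°C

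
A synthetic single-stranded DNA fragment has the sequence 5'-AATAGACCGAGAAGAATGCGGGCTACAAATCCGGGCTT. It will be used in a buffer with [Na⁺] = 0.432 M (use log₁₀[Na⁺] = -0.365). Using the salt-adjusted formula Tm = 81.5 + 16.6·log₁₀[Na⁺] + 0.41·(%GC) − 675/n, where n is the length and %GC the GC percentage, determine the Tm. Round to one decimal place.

78.2°C

Length n = 38. Counting bases: A=13, T=6, G=11, C=8
G+C = 19, so %GC = 19/38 × 100 = 50%
Salt term: 16.6 × (-0.365) = -6.059
GC term: 0.41 × 50 = 20.5; length term: −675/38 = −17.763
Tm = 81.5 + (-6.059) + 20.5 − 17.763 = 78.178 → 78.2°C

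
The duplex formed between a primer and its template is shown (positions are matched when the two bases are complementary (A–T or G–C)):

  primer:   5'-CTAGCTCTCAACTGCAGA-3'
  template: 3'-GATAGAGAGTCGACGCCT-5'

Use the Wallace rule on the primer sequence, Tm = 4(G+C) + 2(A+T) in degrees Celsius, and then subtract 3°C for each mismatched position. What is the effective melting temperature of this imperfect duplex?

45°C

Primer base counts: A=5, T=4, G=3, C=6 → A+T=9, G+C=9
Perfect-match Tm = 2(9) + 4(9) = 18 + 36 = 54°C
Mismatches (positions where the bases are not complementary): 3 (at positions 4, 11, 16)
Effective Tm = 54 − 3×3 = 54 − 9 = 45°C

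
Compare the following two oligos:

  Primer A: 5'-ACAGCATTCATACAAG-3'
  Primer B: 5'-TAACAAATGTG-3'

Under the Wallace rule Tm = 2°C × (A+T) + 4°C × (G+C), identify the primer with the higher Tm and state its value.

Primer A: A+T=10, G+C=6 → Tm = 2(10)+4(6) = 44°C
Primer B: A+T=8, G+C=3 → Tm = 2(8)+4(3) = 28°C
44°C vs 28°C → primer A is higher.

Primer A, 44°C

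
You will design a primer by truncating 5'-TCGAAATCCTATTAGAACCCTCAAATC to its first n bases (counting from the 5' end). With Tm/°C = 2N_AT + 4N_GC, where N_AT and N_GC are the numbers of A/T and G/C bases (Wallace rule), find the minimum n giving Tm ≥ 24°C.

First 8 bases: TCGAAATC → Tm = 22°C (< 24°C)
First 9 bases: TCGAAATCC → Tm = 26°C (≥ 24°C)
Each additional base adds 2°C (A/T) or 4°C (G/C), so Tm is non-decreasing in n; n = 9 is the first length to reach 24°C.

n = 9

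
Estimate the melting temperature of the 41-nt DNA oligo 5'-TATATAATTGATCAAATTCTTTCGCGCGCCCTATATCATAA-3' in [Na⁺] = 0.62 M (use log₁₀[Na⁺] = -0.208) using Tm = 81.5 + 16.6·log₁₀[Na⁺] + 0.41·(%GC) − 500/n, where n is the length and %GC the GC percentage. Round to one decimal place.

78.9°C

Length n = 41. Scanning the sequence gives C=9, A=13, G=4, T=15.
G+C = 13, so %GC = 13/41 × 100 = 31.707%
Salt term: 16.6 × (-0.208) = -3.453
GC term: 0.41 × 31.707 = 13; length term: −500/41 = −12.195
Tm = 81.5 + (-3.453) + 13 − 12.195 = 78.852 → 78.9°C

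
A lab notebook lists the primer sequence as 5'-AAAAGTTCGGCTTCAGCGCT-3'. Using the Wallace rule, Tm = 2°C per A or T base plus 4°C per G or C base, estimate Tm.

60°C

G=5, C=5, A=5, T=5
So N_AT = 10 and N_GC = 10.
Tm = 2(10) + 4(10) = 20 + 40 = 60°C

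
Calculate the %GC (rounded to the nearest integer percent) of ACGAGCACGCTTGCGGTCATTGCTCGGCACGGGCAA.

Scanning the sequence gives T=6, C=11, A=7, G=12.
G+C = 12 + 11 = 23 out of 36 bases
%GC = 23/36 × 100 = 63.89% ≈ 64%

64%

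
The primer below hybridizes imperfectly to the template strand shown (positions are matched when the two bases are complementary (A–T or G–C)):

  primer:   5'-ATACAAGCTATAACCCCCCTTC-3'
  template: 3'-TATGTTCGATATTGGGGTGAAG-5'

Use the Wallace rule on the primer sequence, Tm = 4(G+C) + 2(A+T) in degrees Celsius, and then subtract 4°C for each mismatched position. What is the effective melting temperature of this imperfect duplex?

Primer base counts: A=7, T=5, G=1, C=9 → A+T=12, G+C=10
Perfect-match Tm = 2(12) + 4(10) = 24 + 40 = 64°C
Mismatches (positions where the bases are not complementary): 1 (at position 18)
Effective Tm = 64 − 1×4 = 64 − 4 = 60°C

60°C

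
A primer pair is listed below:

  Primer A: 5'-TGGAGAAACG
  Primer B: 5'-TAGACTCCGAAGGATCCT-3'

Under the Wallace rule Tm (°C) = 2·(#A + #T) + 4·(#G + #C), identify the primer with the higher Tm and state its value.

Primer A: A+T=5, G+C=5 → Tm = 2(5)+4(5) = 30°C
Primer B: A+T=9, G+C=9 → Tm = 2(9)+4(9) = 54°C
30°C vs 54°C → primer B is higher.

Primer B, 54°C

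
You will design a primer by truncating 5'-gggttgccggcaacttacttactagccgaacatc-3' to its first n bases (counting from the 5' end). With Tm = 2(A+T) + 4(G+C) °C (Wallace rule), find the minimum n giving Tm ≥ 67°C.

First 21 bases: GGGTTGCCGGCAACTTACTTA → Tm = 64°C (< 67°C)
First 22 bases: GGGTTGCCGGCAACTTACTTAC → Tm = 68°C (≥ 67°C)
Each additional base adds 2°C (A/T) or 4°C (G/C), so Tm is non-decreasing in n; n = 22 is the first length to reach 67°C.

n = 22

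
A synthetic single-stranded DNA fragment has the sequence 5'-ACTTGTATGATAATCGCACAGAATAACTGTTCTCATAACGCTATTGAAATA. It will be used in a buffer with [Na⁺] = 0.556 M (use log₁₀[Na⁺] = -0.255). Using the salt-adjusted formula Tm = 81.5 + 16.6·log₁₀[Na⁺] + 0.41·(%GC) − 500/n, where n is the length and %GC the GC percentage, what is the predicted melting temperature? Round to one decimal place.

Length n = 51. Scanning the sequence gives G=7, C=9, A=19, T=16.
G+C = 16, so %GC = 16/51 × 100 = 31.373%
Salt term: 16.6 × (-0.255) = -4.233
GC term: 0.41 × 31.373 = 12.863; length term: −500/51 = −9.804
Tm = 81.5 + (-4.233) + 12.863 − 9.804 = 80.326 → 80.3°C

80.3°C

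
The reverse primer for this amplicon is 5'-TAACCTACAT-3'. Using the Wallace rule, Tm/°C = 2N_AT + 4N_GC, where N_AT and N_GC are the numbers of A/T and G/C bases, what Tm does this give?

26°C

Base counts: C=3, A=4, T=3, G=0
AT pairs contribute 7, GC pairs contribute 3.
Tm = 4·3 + 2·7 = 12 + 14 = 26°C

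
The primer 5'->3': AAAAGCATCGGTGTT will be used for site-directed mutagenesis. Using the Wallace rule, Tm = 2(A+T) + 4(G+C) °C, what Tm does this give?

42°C

Base counts: A=5, T=4, C=2, G=4
So N_AT = 9 and N_GC = 6.
Tm = 2×9 + 4×6 = 42°C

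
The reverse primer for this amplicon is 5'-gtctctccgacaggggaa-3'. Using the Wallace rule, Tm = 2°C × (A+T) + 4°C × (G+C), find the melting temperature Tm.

T=3, G=6, C=5, A=4
So N_AT = 7 and N_GC = 11.
Tm = 2×7 + 4×11 = 58°C

58°C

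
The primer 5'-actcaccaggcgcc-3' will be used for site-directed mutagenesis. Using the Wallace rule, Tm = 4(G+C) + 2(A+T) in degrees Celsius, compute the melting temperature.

Counting bases: A=3, T=1, C=7, G=3
A+T = 4, G+C = 10
Tm = 2×4 + 4×10 = 48°C

48°C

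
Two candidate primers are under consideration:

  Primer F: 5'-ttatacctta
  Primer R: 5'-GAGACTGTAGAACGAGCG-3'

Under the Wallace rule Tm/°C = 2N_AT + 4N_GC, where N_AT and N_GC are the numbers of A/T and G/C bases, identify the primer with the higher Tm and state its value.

Primer R, 56°C

Primer F: A+T=8, G+C=2 → Tm = 2(8)+4(2) = 24°C
Primer R: A+T=8, G+C=10 → Tm = 2(8)+4(10) = 56°C
24°C vs 56°C → primer R is higher.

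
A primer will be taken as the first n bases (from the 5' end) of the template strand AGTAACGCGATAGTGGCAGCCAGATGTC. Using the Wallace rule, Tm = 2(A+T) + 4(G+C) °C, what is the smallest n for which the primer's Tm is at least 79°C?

First 25 bases: AGTAACGCGATAGTGGCAGCCAGAT → Tm = 76°C (< 79°C)
First 26 bases: AGTAACGCGATAGTGGCAGCCAGATG → Tm = 80°C (≥ 79°C)
Each additional base adds 2°C (A/T) or 4°C (G/C), so Tm is non-decreasing in n; n = 26 is the first length to reach 79°C.

n = 26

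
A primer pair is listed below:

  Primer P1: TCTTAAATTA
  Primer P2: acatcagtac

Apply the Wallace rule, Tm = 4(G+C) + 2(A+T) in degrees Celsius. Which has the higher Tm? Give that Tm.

Primer P2, 28°C

Primer P1: A+T=9, G+C=1 → Tm = 2(9)+4(1) = 22°C
Primer P2: A+T=6, G+C=4 → Tm = 2(6)+4(4) = 28°C
22°C vs 28°C → primer P2 is higher.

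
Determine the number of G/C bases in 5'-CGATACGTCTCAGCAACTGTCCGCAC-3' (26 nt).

Base counts: G=5, A=6, T=5, C=10
Total G or C: 5 + 10 = 15

15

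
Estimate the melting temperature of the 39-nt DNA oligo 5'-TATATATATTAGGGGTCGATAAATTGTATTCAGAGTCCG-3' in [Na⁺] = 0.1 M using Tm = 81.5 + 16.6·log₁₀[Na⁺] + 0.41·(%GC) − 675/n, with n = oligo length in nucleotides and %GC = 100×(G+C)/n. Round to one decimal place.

Length n = 39. Scanning the sequence gives A=12, T=14, C=4, G=9.
G+C = 13, so %GC = 13/39 × 100 = 33.333%
Salt term: 16.6 × (-1) = -16.6
GC term: 0.41 × 33.333 = 13.667; length term: −675/39 = −17.308
Tm = 81.5 + (-16.6) + 13.667 − 17.308 = 61.259 → 61.3°C

61.3°C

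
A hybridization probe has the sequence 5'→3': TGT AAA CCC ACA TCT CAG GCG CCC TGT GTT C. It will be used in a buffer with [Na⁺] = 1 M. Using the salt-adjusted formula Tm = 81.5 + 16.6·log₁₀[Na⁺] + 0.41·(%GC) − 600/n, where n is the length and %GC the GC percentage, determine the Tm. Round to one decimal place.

84.6°C

Length n = 31. Counting bases: C=11, A=6, G=6, T=8
G+C = 17, so %GC = 17/31 × 100 = 54.839%
Salt term: 16.6 × (0) = 0
GC term: 0.41 × 54.839 = 22.484; length term: −600/31 = −19.355
Tm = 81.5 + (0) + 22.484 − 19.355 = 84.629 → 84.6°C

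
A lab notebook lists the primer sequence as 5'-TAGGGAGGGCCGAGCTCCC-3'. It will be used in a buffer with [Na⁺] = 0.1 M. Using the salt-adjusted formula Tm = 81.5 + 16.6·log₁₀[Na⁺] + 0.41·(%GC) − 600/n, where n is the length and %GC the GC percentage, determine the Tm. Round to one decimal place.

Length n = 19. T=2, A=3, G=8, C=6
G+C = 14, so %GC = 14/19 × 100 = 73.684%
Salt term: 16.6 × (-1) = -16.6
GC term: 0.41 × 73.684 = 30.21; length term: −600/19 = −31.579
Tm = 81.5 + (-16.6) + 30.21 − 31.579 = 63.531 → 63.5°C

63.5°C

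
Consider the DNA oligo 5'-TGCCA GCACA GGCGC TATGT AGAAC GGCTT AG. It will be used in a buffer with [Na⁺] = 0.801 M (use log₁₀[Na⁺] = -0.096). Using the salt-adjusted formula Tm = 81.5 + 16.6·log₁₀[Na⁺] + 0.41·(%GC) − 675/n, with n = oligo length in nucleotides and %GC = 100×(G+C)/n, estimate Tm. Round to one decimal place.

Length n = 32. Counting bases: C=8, G=10, T=6, A=8
G+C = 18, so %GC = 18/32 × 100 = 56.25%
Salt term: 16.6 × (-0.096) = -1.594
GC term: 0.41 × 56.25 = 23.062; length term: −675/32 = −21.094
Tm = 81.5 + (-1.594) + 23.062 − 21.094 = 81.874 → 81.9°C

81.9°C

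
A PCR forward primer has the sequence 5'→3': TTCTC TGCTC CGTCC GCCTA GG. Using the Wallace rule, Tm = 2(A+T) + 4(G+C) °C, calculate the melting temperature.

72°C

Counting bases: G=5, C=9, T=7, A=1
A+T = 8, G+C = 14
Tm = 2(8) + 4(14) = 16 + 56 = 72°C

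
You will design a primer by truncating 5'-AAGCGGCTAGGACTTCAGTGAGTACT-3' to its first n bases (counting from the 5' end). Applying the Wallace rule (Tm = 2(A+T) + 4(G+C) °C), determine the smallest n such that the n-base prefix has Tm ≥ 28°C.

First 8 bases: AAGCGGCT → Tm = 26°C (< 28°C)
First 9 bases: AAGCGGCTA → Tm = 28°C (≥ 28°C)
Since every base adds ≥2°C, Tm only increases with n, so the threshold is first crossed at n = 9.

n = 9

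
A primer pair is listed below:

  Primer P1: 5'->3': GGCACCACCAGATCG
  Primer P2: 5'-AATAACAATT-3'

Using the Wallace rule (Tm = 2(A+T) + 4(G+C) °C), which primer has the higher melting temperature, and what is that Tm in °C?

Primer P1: A+T=5, G+C=10 → Tm = 2(5)+4(10) = 50°C
Primer P2: A+T=9, G+C=1 → Tm = 2(9)+4(1) = 22°C
50°C vs 22°C → primer P1 is higher.

Primer P1, 50°C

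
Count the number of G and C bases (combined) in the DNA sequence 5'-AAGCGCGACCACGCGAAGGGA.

14

Counting bases: G=8, C=6, A=7, T=0
Total G or C: 8 + 6 = 14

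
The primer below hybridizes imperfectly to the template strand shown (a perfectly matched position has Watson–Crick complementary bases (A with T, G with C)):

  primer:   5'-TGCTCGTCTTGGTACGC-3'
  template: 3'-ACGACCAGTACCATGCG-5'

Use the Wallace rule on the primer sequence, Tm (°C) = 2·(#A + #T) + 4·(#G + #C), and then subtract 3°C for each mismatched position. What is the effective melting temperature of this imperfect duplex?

Primer base counts: A=1, T=6, G=5, C=5 → A+T=7, G+C=10
Perfect-match Tm = 2(7) + 4(10) = 14 + 40 = 54°C
Mismatches (positions where the bases are not complementary): 2 (at positions 5, 9)
Effective Tm = 54 − 2×3 = 54 − 6 = 48°C

48°C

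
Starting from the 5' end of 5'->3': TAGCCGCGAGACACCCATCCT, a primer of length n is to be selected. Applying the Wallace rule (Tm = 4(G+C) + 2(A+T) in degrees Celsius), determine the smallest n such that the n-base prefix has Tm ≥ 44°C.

n = 14

First 13 bases: TAGCCGCGAGACA → Tm = 42°C (< 44°C)
First 14 bases: TAGCCGCGAGACAC → Tm = 46°C (≥ 44°C)
Each additional base adds 2°C (A/T) or 4°C (G/C), so Tm is non-decreasing in n; n = 14 is the first length to reach 44°C.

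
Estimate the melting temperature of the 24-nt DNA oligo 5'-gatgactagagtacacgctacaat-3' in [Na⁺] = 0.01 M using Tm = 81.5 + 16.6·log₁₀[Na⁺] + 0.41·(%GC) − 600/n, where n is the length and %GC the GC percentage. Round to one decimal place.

40.4°C

Length n = 24. Counting bases: T=5, A=9, G=5, C=5
G+C = 10, so %GC = 10/24 × 100 = 41.667%
Salt term: 16.6 × (-2) = -33.2
GC term: 0.41 × 41.667 = 17.083; length term: −600/24 = −25
Tm = 81.5 + (-33.2) + 17.083 − 25 = 40.383 → 40.4°C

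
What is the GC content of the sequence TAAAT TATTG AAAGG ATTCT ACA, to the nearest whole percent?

Base counts: A=10, C=2, G=3, T=8
G+C = 3 + 2 = 5 out of 23 bases
%GC = 5/23 × 100 = 21.74% ≈ 22%

22%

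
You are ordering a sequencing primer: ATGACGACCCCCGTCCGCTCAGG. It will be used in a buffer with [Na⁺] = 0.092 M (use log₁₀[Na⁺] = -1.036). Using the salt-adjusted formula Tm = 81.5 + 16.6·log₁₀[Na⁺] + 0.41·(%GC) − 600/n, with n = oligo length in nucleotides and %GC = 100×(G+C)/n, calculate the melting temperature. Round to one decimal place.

Length n = 23. Base counts: G=6, C=10, A=4, T=3
G+C = 16, so %GC = 16/23 × 100 = 69.565%
Salt term: 16.6 × (-1.036) = -17.198
GC term: 0.41 × 69.565 = 28.522; length term: −600/23 = −26.087
Tm = 81.5 + (-17.198) + 28.522 − 26.087 = 66.737 → 66.7°C

66.7°C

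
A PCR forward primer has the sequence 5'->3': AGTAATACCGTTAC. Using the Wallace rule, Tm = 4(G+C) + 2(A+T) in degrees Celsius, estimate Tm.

Scanning the sequence gives G=2, A=5, C=3, T=4.
A+T = 9, G+C = 5
Tm = 4·5 + 2·9 = 20 + 18 = 38°C

38°C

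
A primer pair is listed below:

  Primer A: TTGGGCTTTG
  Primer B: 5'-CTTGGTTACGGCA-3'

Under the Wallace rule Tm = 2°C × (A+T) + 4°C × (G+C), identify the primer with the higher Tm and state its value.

Primer A: A+T=5, G+C=5 → Tm = 2(5)+4(5) = 30°C
Primer B: A+T=6, G+C=7 → Tm = 2(6)+4(7) = 40°C
30°C vs 40°C → primer B is higher.

Primer B, 40°C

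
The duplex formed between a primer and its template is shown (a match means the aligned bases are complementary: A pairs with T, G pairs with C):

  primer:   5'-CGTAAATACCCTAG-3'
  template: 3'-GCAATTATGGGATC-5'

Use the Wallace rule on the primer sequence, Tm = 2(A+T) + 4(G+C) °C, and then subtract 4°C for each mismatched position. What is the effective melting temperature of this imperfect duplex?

Primer base counts: A=5, T=3, G=2, C=4 → A+T=8, G+C=6
Perfect-match Tm = 2(8) + 4(6) = 16 + 24 = 40°C
Mismatches (positions where the bases are not complementary): 1 (at position 4)
Effective Tm = 40 − 1×4 = 40 − 4 = 36°C

36°C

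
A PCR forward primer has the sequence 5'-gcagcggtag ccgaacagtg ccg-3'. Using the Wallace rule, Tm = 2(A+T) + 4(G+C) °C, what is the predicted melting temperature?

Scanning the sequence gives T=2, A=5, C=7, G=9.
A+T = 7, G+C = 16
Tm = 2×7 + 4×16 = 78°C

78°C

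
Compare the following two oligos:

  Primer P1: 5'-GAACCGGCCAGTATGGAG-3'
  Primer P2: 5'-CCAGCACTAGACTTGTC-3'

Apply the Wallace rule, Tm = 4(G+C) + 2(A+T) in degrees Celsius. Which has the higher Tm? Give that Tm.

Primer P1: A+T=7, G+C=11 → Tm = 2(7)+4(11) = 58°C
Primer P2: A+T=8, G+C=9 → Tm = 2(8)+4(9) = 52°C
58°C vs 52°C → primer P1 is higher.

Primer P1, 58°C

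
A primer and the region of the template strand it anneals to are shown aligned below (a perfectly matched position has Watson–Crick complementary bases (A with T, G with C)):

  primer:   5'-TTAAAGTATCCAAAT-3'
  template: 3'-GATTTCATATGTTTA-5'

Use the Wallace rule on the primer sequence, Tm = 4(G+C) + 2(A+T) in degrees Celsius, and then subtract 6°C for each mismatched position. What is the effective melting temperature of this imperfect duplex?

24°C

Primer base counts: A=7, T=5, G=1, C=2 → A+T=12, G+C=3
Perfect-match Tm = 2(12) + 4(3) = 24 + 12 = 36°C
Mismatches (positions where the bases are not complementary): 2 (at positions 1, 10)
Effective Tm = 36 − 2×6 = 36 − 12 = 24°C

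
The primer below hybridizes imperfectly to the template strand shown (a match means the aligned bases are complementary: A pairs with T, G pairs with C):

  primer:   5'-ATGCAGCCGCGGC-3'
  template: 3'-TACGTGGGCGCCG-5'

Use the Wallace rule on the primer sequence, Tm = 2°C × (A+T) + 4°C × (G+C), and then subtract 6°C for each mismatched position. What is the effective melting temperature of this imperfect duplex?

Primer base counts: A=2, T=1, G=5, C=5 → A+T=3, G+C=10
Perfect-match Tm = 2(3) + 4(10) = 6 + 40 = 46°C
Mismatches (positions where the bases are not complementary): 1 (at position 6)
Effective Tm = 46 − 1×6 = 46 − 6 = 40°C

40°C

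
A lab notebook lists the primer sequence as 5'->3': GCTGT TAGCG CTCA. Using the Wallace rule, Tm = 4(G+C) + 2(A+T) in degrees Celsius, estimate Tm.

44°C

Scanning the sequence gives A=2, G=4, C=4, T=4.
So N_AT = 6 and N_GC = 8.
Tm = 2×6 + 4×8 = 44°C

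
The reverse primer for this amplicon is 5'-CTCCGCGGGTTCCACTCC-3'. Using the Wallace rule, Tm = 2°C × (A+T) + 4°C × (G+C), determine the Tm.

G=4, C=9, T=4, A=1
A+T = 5, G+C = 13
Tm = 2(5) + 4(13) = 10 + 52 = 62°C

62°C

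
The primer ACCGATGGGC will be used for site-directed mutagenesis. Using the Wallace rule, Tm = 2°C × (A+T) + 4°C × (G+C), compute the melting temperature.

Base counts: A=2, T=1, G=4, C=3
A+T = 3, G+C = 7
Tm = 2(3) + 4(7) = 6 + 28 = 34°C

34°C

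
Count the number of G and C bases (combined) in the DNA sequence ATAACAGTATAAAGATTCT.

4

Base counts: C=2, G=2, A=9, T=6
G+C = 2 + 2 = 4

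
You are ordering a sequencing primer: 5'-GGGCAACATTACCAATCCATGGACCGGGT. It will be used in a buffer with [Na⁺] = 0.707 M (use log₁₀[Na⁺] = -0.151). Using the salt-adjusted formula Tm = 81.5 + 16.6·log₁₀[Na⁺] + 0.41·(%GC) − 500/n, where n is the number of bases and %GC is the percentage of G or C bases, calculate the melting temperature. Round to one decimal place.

Length n = 29. Scanning the sequence gives C=8, G=8, T=5, A=8.
G+C = 16, so %GC = 16/29 × 100 = 55.172%
Salt term: 16.6 × (-0.151) = -2.507
GC term: 0.41 × 55.172 = 22.621; length term: −500/29 = −17.241
Tm = 81.5 + (-2.507) + 22.621 − 17.241 = 84.373 → 84.4°C

84.4°C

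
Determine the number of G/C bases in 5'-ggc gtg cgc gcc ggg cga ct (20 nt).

Scanning the sequence gives A=1, C=7, T=2, G=10.
G+C = 10 + 7 = 17

17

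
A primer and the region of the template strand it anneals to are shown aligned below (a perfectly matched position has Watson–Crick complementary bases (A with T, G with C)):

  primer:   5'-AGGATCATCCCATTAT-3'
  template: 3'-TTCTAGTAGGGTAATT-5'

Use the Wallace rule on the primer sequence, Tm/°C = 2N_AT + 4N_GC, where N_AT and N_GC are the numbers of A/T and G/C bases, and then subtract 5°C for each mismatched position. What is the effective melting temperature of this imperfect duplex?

Primer base counts: A=5, T=5, G=2, C=4 → A+T=10, G+C=6
Perfect-match Tm = 2(10) + 4(6) = 20 + 24 = 44°C
Mismatches (positions where the bases are not complementary): 2 (at positions 2, 16)
Effective Tm = 44 − 2×5 = 44 − 10 = 34°C

34°C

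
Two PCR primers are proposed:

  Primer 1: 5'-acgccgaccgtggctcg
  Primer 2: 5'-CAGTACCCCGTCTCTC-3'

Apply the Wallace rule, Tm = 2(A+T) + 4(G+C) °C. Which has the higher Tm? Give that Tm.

Primer 1, 60°C

Primer 1: A+T=4, G+C=13 → Tm = 2(4)+4(13) = 60°C
Primer 2: A+T=6, G+C=10 → Tm = 2(6)+4(10) = 52°C
60°C vs 52°C → primer 1 is higher.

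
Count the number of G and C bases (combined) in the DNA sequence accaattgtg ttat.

4

Base counts: G=2, C=2, A=4, T=6
G+C = 2 + 2 = 4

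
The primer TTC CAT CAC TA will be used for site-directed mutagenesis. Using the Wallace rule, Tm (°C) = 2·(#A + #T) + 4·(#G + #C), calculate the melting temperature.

30°C

Base counts: G=0, C=4, T=4, A=3
A+T = 7, G+C = 4
Tm = 2×7 + 4×4 = 30°C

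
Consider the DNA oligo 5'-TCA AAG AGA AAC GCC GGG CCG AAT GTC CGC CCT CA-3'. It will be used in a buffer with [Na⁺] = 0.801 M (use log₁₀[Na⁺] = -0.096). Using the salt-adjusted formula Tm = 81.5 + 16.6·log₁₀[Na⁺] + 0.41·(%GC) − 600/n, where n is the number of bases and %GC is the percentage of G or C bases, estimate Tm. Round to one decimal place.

Length n = 35. Scanning the sequence gives C=12, G=9, A=10, T=4.
G+C = 21, so %GC = 21/35 × 100 = 60%
Salt term: 16.6 × (-0.096) = -1.594
GC term: 0.41 × 60 = 24.6; length term: −600/35 = −17.143
Tm = 81.5 + (-1.594) + 24.6 − 17.143 = 87.363 → 87.4°C

87.4°C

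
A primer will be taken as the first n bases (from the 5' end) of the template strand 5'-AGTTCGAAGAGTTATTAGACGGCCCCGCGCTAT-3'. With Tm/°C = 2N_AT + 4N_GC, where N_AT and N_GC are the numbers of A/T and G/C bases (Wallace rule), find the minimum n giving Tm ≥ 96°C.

n = 31

First 30 bases: AGTTCGAAGAGTTATTAGACGGCCCCGCGC → Tm = 94°C (< 96°C)
First 31 bases: AGTTCGAAGAGTTATTAGACGGCCCCGCGCT → Tm = 96°C (≥ 96°C)
Since every base adds ≥2°C, Tm only increases with n, so the threshold is first crossed at n = 31.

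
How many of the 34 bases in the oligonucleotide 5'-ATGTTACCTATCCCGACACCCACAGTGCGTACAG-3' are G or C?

18

T=7, G=6, C=12, A=9
Total G or C: 6 + 12 = 18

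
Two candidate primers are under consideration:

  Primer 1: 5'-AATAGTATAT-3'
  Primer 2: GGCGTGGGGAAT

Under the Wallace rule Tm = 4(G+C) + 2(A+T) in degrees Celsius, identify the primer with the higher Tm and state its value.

Primer 2, 40°C

Primer 1: A+T=9, G+C=1 → Tm = 2(9)+4(1) = 22°C
Primer 2: A+T=4, G+C=8 → Tm = 2(4)+4(8) = 40°C
22°C vs 40°C → primer 2 is higher.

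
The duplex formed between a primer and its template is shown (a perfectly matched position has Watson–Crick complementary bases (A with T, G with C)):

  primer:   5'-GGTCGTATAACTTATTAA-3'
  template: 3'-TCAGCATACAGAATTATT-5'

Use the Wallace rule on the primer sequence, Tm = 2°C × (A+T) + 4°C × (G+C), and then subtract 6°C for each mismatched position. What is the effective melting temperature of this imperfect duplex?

Primer base counts: A=6, T=7, G=3, C=2 → A+T=13, G+C=5
Perfect-match Tm = 2(13) + 4(5) = 26 + 20 = 46°C
Mismatches (positions where the bases are not complementary): 4 (at positions 1, 9, 10, 15)
Effective Tm = 46 − 4×6 = 46 − 24 = 22°C

22°C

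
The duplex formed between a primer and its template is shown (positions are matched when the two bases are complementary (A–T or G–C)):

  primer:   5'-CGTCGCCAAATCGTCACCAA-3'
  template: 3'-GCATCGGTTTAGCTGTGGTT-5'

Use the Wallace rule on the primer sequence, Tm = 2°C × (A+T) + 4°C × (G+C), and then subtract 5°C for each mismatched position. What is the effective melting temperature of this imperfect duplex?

Primer base counts: A=6, T=3, G=3, C=8 → A+T=9, G+C=11
Perfect-match Tm = 2(9) + 4(11) = 18 + 44 = 62°C
Mismatches (positions where the bases are not complementary): 2 (at positions 4, 14)
Effective Tm = 62 − 2×5 = 62 − 10 = 52°C

52°C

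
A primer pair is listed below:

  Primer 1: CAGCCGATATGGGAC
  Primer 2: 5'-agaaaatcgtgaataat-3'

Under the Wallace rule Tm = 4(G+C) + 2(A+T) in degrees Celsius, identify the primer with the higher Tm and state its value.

Primer 1: A+T=6, G+C=9 → Tm = 2(6)+4(9) = 48°C
Primer 2: A+T=13, G+C=4 → Tm = 2(13)+4(4) = 42°C
48°C vs 42°C → primer 1 is higher.

Primer 1, 48°C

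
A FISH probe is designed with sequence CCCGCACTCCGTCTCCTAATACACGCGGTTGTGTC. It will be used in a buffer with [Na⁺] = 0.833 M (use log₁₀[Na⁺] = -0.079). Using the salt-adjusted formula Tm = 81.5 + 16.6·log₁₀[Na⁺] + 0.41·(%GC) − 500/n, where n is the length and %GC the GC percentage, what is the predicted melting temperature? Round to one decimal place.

Length n = 35. A=5, G=7, C=14, T=9
G+C = 21, so %GC = 21/35 × 100 = 60%
Salt term: 16.6 × (-0.079) = -1.311
GC term: 0.41 × 60 = 24.6; length term: −500/35 = −14.286
Tm = 81.5 + (-1.311) + 24.6 − 14.286 = 90.503 → 90.5°C

90.5°C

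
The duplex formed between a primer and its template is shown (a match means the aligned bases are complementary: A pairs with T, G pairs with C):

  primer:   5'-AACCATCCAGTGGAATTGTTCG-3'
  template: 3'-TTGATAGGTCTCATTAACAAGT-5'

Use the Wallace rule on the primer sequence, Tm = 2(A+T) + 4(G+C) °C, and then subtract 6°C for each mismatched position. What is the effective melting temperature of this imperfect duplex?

40°C

Primer base counts: A=6, T=6, G=5, C=5 → A+T=12, G+C=10
Perfect-match Tm = 2(12) + 4(10) = 24 + 40 = 64°C
Mismatches (positions where the bases are not complementary): 4 (at positions 4, 11, 13, 22)
Effective Tm = 64 − 4×6 = 64 − 24 = 40°C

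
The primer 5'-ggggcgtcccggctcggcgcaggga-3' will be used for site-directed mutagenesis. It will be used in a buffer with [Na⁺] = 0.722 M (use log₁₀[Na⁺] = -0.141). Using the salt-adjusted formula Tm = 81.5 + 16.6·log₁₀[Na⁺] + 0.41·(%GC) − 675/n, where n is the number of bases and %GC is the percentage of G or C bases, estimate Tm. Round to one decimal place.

86.6°C

Length n = 25. Counting bases: G=13, A=2, C=8, T=2
G+C = 21, so %GC = 21/25 × 100 = 84%
Salt term: 16.6 × (-0.141) = -2.341
GC term: 0.41 × 84 = 34.44; length term: −675/25 = −27
Tm = 81.5 + (-2.341) + 34.44 − 27 = 86.599 → 86.6°C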